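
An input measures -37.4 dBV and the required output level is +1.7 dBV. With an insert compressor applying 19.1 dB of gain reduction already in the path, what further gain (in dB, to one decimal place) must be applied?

The required make-up gain is the shortfall in the dB sum.
G = +1.7 − (-37.4) + 19.1 = 58.2 dB.

58.2 dB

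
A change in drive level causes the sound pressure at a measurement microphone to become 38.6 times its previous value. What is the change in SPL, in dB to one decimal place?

Sound pressure is an amplitude quantity: ΔL = 20·log₁₀(p₂/p₁).
20·log₁₀(38.6) = 31.7 dB.

31.7 dB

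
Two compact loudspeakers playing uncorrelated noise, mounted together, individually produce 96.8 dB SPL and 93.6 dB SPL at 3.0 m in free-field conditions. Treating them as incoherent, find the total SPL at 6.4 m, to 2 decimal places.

91.92 dB SPL

Combined at 3.0 m: 10·log₁₀(10^(96.8/10)+10^(93.6/10)) = 98.499 dB SPL.
Then apply −20·log₁₀(6.4/3.0) = -6.581 dB → 91.92 dB SPL.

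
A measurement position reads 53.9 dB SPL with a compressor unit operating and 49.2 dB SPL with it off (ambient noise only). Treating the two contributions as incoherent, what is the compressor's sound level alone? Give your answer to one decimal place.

Subtract intensities: L_src = 10·log₁₀(10^(L_total/10) − 10^(L_bg/10)).
L_src = 10·log₁₀(10^(53.9/10) − 10^(49.2/10)) = 10·log₁₀(162300) = 52.1 dB SPL.

52.1 dB SPL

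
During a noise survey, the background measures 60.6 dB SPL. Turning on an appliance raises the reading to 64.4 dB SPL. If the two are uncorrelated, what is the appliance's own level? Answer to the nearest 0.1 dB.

62.1 dB SPL

Subtract intensities: L_src = 10·log₁₀(10^(L_total/10) − 10^(L_bg/10)).
L_src = 10·log₁₀(10^(64.4/10) − 10^(60.6/10)) = 10·log₁₀(1606000) = 62.1 dB SPL.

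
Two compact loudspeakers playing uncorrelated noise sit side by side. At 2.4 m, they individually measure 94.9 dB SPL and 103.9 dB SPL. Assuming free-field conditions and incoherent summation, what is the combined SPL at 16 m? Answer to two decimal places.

Combined at 2.4 m: 10·log₁₀(10^(94.9/10)+10^(103.9/10)) = 104.415 dB SPL.
Then apply −20·log₁₀(16/2.4) = -16.478 dB → 87.94 dB SPL.

87.94 dB SPL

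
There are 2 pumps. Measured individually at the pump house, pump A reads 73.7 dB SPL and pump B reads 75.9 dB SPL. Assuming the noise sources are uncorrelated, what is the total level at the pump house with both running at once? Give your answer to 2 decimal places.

Incoherent sources sum as intensities:
L_total = 10·log₁₀(10^(73.7/10) + 10^(75.9/10)) = 10·log₁₀(62350000) = 77.95 dB SPL.

77.95 dB SPL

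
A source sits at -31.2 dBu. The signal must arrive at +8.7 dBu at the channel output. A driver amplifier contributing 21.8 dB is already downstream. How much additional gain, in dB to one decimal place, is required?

The required make-up gain is the shortfall in the dB sum.
G = +8.7 − (-31.2) − 21.8 = 18.1 dB.

18.1 dB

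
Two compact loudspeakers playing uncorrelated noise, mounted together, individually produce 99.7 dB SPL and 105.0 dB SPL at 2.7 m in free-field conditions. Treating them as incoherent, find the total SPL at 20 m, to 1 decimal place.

Combined at 2.7 m: 10·log₁₀(10^(99.7/10)+10^(105.0/10)) = 106.12 dB SPL.
Then apply −20·log₁₀(20/2.7) = -17.39 dB → 88.7 dB SPL.

88.7 dB SPL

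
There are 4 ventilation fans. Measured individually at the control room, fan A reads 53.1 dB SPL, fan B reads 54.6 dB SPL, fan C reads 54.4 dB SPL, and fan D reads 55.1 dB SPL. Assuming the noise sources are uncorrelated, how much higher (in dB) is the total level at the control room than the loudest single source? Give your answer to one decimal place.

5.3 dB

Add the sources as powers (linear), then convert back to dB:
L_total = 10·log₁₀(10^(53.1/10) + 10^(54.6/10) + 10^(54.4/10) + 10^(55.1/10)) = 60.38 dB SPL.
Excess over the loudest (55.1 dB): 60.38 − 55.1 = 5.3 dB.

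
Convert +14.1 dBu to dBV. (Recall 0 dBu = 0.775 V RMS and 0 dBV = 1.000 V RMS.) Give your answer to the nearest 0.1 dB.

+11.9 dBV

The offset between the scales is 20·log₁₀(0.775/1.000) = −2.214 dB.
So dBV = +14.1 − 2.214 = +11.9 dBV.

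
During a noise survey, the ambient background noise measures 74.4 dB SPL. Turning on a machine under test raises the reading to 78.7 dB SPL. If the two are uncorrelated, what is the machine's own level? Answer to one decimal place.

Subtract intensities: L_src = 10·log₁₀(10^(L_total/10) − 10^(L_bg/10)).
L_src = 10·log₁₀(10^(78.7/10) − 10^(74.4/10)) = 10·log₁₀(46590000) = 76.7 dB SPL.

76.7 dB SPL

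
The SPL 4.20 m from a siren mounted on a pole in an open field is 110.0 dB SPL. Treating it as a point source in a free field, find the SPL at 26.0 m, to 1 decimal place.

Free-field point source: level drops by 20·log₁₀ of the distance ratio.
ΔL = −20·log₁₀(26.0/4.20) = -15.83 dB, so L₂ = 110.0 + (-15.83) = 94.2 dB SPL.

94.2 dB SPL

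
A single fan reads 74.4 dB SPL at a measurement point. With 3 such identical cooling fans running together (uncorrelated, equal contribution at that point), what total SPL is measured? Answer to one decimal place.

79.2 dB SPL

3 equal incoherent sources raise the level by 10·log₁₀(3) = 4.77 dB.
L_total = 74.4 + 4.77 = 79.2 dB SPL.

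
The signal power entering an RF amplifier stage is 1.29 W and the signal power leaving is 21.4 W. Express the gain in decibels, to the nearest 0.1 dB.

For a power ratio, dB = 10·log₁₀(P₂/P₁).
10·log₁₀(21.4/1.29) = 10·log₁₀(16.59) = 12.2 dB.

12.2 dB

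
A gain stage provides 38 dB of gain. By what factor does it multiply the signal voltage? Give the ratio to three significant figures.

79.4

Voltage ratio = 10^(dB/20).
10^(38/20) = 10^(1.900) = 79.4.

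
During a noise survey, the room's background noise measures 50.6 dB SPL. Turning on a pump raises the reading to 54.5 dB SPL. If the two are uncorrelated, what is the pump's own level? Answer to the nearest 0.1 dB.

52.2 dB SPL

Subtract intensities: L_src = 10·log₁₀(10^(L_total/10) − 10^(L_bg/10)).
L_src = 10·log₁₀(10^(54.5/10) − 10^(50.6/10)) = 10·log₁₀(167000) = 52.2 dB SPL.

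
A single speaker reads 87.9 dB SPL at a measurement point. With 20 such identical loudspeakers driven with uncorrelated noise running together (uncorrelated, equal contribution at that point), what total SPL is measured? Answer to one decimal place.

20 equal incoherent sources raise the level by 10·log₁₀(20) = 13.01 dB.
L_total = 87.9 + 13.01 = 100.9 dB SPL.

100.9 dB SPL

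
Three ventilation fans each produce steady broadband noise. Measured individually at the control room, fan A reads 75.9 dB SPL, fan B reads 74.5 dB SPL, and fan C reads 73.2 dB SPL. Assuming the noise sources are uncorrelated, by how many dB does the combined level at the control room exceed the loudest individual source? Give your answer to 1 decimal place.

3.5 dB

Incoherent sources sum as intensities:
L_total = 10·log₁₀(10^(75.9/10) + 10^(74.5/10) + 10^(73.2/10)) = 79.44 dB SPL.
Excess over the loudest (75.9 dB): 79.44 − 75.9 = 3.5 dB.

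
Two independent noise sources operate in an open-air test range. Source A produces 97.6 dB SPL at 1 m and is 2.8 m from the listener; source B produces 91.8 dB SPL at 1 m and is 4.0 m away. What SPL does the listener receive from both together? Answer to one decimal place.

At the listener: L_A = 97.6 − 20·log₁₀(2.8) = 88.66 dB; L_B = 91.8 − 20·log₁₀(4.0) = 79.76 dB.
Combined: 10·log₁₀(10^(88.66/10)+10^(79.76/10)) = 89.2 dB SPL.

89.2 dB SPL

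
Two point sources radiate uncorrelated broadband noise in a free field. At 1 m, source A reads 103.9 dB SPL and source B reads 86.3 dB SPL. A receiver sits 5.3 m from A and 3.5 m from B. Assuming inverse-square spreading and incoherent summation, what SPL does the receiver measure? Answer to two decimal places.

89.58 dB SPL

At the listener: L_A = 103.9 − 20·log₁₀(5.3) = 89.414 dB; L_B = 86.3 − 20·log₁₀(3.5) = 75.419 dB.
Combined: 10·log₁₀(10^(89.414/10)+10^(75.419/10)) = 89.58 dB SPL.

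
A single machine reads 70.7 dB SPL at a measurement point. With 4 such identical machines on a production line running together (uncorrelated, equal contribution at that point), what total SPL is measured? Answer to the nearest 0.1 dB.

4 equal incoherent sources raise the level by 10·log₁₀(4) = 6.02 dB.
L_total = 70.7 + 6.02 = 76.7 dB SPL.

76.7 dB SPL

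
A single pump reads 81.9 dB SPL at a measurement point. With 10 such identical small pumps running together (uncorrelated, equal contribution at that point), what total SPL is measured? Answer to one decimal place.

10 equal incoherent sources raise the level by 10·log₁₀(10) = 10.00 dB.
L_total = 81.9 + 10.00 = 91.9 dB SPL.

91.9 dB SPL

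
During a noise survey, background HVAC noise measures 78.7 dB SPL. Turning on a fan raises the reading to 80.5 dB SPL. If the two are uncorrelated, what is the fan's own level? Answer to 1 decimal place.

Subtract intensities: L_src = 10·log₁₀(10^(L_total/10) − 10^(L_bg/10)).
L_src = 10·log₁₀(10^(80.5/10) − 10^(78.7/10)) = 10·log₁₀(38070000) = 75.8 dB SPL.

75.8 dB SPL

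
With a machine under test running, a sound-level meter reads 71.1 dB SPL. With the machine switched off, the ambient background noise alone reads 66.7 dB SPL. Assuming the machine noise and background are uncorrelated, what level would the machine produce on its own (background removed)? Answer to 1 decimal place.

Background correction is a power subtraction:
L_src = 10·log₁₀(10^(71.1/10) − 10^(66.7/10)) = 10·log₁₀(8205000) = 69.1 dB SPL.

69.1 dB SPL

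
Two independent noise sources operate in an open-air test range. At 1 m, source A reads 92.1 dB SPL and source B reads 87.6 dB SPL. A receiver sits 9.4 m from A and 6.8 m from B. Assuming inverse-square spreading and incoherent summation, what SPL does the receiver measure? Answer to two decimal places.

74.89 dB SPL

At the listener: L_A = 92.1 − 20·log₁₀(9.4) = 72.637 dB; L_B = 87.6 − 20·log₁₀(6.8) = 70.950 dB.
Combined: 10·log₁₀(10^(72.637/10)+10^(70.950/10)) = 74.89 dB SPL.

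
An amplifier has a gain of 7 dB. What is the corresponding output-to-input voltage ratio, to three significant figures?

Voltage ratio = 10^(dB/20).
10^(7/20) = 10^(0.3500) = 2.24.

2.24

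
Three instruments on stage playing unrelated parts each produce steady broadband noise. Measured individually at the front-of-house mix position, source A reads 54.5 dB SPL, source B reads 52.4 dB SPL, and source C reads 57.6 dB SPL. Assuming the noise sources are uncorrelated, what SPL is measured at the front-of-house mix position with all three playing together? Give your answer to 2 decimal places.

60.13 dB SPL

Add the sources as powers (linear), then convert back to dB:
L_total = 10·log₁₀(10^(54.5/10) + 10^(52.4/10) + 10^(57.6/10)) = 10·log₁₀(1031000) = 60.13 dB SPL.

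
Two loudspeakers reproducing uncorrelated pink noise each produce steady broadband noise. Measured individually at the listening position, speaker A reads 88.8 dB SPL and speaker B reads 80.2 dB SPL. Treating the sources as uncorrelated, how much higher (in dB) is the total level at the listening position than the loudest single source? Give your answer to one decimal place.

Incoherent sources sum as intensities:
L_total = 10·log₁₀(10^(88.8/10) + 10^(80.2/10)) = 89.36 dB SPL.
Excess over the loudest (88.8 dB): 89.36 − 88.8 = 0.6 dB.

0.6 dB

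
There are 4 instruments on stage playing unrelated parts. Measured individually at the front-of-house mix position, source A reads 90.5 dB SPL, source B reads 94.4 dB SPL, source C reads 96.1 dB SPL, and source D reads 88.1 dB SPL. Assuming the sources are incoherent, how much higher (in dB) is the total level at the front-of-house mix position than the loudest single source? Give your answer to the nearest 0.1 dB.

Uncorrelated sources add in intensity (power), not in dB.
L_total = 10·log₁₀(10^(90.5/10) + 10^(94.4/10) + 10^(96.1/10) + 10^(88.1/10)) = 99.34 dB SPL.
Excess over the loudest (96.1 dB): 99.34 − 96.1 = 3.2 dB.

3.2 dB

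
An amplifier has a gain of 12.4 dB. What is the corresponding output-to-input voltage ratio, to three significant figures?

Voltage ratio = 10^(dB/20).
10^(12.4/20) = 10^(0.6200) = 4.17.

4.17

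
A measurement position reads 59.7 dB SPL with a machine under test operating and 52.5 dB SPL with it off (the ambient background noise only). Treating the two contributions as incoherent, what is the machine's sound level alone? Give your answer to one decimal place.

58.8 dB SPL

Subtract intensities: L_src = 10·log₁₀(10^(L_total/10) − 10^(L_bg/10)).
L_src = 10·log₁₀(10^(59.7/10) − 10^(52.5/10)) = 10·log₁₀(755400) = 58.8 dB SPL.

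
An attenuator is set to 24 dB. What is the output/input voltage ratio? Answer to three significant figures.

0.0631

Voltage ratio = 10^(dB/20).
10^(-24/20) = 10^(-1.200) = 0.0631.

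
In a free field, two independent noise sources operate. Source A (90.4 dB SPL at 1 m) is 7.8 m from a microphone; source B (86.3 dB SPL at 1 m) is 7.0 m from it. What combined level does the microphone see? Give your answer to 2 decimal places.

At the listener: L_A = 90.4 − 20·log₁₀(7.8) = 72.558 dB; L_B = 86.3 − 20·log₁₀(7.0) = 69.398 dB.
Combined: 10·log₁₀(10^(72.558/10)+10^(69.398/10)) = 74.27 dB SPL.

74.27 dB SPL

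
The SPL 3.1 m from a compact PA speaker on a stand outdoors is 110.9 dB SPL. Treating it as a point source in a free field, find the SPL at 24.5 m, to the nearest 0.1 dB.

For a point source in a free field, ΔL = −20·log₁₀(d₂/d₁).
ΔL = −20·log₁₀(24.5/3.1) = -17.96 dB, so L₂ = 110.9 + (-17.96) = 92.9 dB SPL.

92.9 dB SPL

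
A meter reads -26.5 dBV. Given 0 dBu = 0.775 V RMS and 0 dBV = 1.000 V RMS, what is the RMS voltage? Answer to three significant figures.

V = 1.000 V × 10^(-26.5/20).
= 1.000 × 0.04732 = 0.0473 V.

0.0473 V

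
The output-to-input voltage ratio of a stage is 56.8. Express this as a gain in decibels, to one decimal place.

35.1 dB

Voltage is an amplitude quantity, so gain = 20·log₁₀(V_out/V_in).
20·log₁₀(56.8) = 35.1 dB.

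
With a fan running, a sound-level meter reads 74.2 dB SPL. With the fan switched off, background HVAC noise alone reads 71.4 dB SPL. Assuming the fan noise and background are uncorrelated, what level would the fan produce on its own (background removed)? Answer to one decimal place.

71.0 dB SPL

Background correction is a power subtraction:
L_src = 10·log₁₀(10^(74.2/10) − 10^(71.4/10)) = 10·log₁₀(12500000) = 71.0 dB SPL.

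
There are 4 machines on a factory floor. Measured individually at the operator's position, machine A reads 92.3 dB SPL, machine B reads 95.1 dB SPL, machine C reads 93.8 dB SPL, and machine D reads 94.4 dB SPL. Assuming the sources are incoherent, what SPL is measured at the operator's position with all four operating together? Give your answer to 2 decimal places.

100.04 dB SPL

Uncorrelated sources add in intensity (power), not in dB.
L_total = 10·log₁₀(10^(92.3/10) + 10^(95.1/10) + 10^(93.8/10) + 10^(94.4/10)) = 10·log₁₀(10087000000) = 100.04 dB SPL.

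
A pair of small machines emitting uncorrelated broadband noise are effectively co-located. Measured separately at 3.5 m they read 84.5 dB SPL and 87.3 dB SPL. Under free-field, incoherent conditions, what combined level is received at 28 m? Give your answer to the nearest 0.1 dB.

71.1 dB SPL

Combined at 3.5 m: 10·log₁₀(10^(84.5/10)+10^(87.3/10)) = 89.13 dB SPL.
Then apply −20·log₁₀(28/3.5) = -18.06 dB → 71.1 dB SPL.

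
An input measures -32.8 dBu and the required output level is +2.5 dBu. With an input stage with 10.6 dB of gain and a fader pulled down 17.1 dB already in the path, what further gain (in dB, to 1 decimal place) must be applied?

41.8 dB

The required make-up gain is the shortfall in the dB sum.
G = +2.5 − (-32.8) − 10.6 + 17.1 = 41.8 dB.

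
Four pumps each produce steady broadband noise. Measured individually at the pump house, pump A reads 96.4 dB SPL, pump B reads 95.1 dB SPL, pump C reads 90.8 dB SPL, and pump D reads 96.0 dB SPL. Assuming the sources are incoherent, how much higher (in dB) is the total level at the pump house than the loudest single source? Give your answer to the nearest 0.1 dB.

4.7 dB

Incoherent sources sum as intensities:
L_total = 10·log₁₀(10^(96.4/10) + 10^(95.1/10) + 10^(90.8/10) + 10^(96.0/10)) = 101.07 dB SPL.
Excess over the loudest (96.4 dB): 101.07 − 96.4 = 4.7 dB.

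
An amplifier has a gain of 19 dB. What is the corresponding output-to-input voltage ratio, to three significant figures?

Voltage ratio = 10^(dB/20).
10^(19/20) = 10^(0.9500) = 8.91.

8.91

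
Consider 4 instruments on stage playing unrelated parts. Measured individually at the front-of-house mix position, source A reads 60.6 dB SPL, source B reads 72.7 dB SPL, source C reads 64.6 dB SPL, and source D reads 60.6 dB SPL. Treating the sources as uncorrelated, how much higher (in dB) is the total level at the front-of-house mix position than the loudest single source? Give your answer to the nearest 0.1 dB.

1.1 dB

Add the sources as powers (linear), then convert back to dB:
L_total = 10·log₁₀(10^(60.6/10) + 10^(72.7/10) + 10^(64.6/10) + 10^(60.6/10)) = 73.77 dB SPL.
Excess over the loudest (72.7 dB): 73.77 − 72.7 = 1.1 dB.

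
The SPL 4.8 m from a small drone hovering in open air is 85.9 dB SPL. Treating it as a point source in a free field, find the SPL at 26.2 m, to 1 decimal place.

71.2 dB SPL

Free-field point source: level drops by 20·log₁₀ of the distance ratio.
ΔL = −20·log₁₀(26.2/4.8) = -14.74 dB, so L₂ = 85.9 + (-14.74) = 71.2 dB SPL.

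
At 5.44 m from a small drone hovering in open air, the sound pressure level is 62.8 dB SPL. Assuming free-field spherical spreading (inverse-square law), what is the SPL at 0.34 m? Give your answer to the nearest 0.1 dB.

86.9 dB SPL

Inverse-square spreading gives ΔL = −20·log₁₀(d₂/d₁).
ΔL = −20·log₁₀(0.34/5.44) = 24.08 dB, so L₂ = 62.8 + (24.08) = 86.9 dB SPL.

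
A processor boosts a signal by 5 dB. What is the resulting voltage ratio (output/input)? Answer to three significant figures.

1.78

Voltage ratio = 10^(dB/20).
10^(5/20) = 10^(0.2500) = 1.78.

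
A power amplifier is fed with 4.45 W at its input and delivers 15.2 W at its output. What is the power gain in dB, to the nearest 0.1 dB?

5.3 dB

Power is a power quantity, so gain = 10·log₁₀(P_out/P_in).
10·log₁₀(15.2/4.45) = 10·log₁₀(3.416) = 5.3 dB.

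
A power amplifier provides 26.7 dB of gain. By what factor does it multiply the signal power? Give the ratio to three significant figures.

468

Power ratio = 10^(dB/10).
10^(26.7/10) = 10^(2.670) = 468.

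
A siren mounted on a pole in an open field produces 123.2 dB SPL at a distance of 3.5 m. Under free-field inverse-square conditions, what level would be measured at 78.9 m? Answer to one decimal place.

Free-field point source: level drops by 20·log₁₀ of the distance ratio.
ΔL = −20·log₁₀(78.9/3.5) = -27.06 dB, so L₂ = 123.2 + (-27.06) = 96.1 dB SPL.

96.1 dB SPL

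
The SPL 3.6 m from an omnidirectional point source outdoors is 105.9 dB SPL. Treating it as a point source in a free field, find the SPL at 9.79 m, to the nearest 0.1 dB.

Inverse-square spreading gives ΔL = −20·log₁₀(d₂/d₁).
ΔL = −20·log₁₀(9.79/3.6) = -8.69 dB, so L₂ = 105.9 + (-8.69) = 97.2 dB SPL.

97.2 dB SPL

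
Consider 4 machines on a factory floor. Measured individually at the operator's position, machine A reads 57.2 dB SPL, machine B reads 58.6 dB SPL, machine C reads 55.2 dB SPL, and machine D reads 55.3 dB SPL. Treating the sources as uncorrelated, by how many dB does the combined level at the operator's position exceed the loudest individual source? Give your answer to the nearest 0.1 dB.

Add the sources as powers (linear), then convert back to dB:
L_total = 10·log₁₀(10^(57.2/10) + 10^(58.6/10) + 10^(55.2/10) + 10^(55.3/10)) = 62.83 dB SPL.
Excess over the loudest (58.6 dB): 62.83 − 58.6 = 4.2 dB.

4.2 dB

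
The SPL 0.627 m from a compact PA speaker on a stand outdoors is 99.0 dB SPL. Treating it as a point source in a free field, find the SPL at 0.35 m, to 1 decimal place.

104.1 dB SPL

Free-field point source: level drops by 20·log₁₀ of the distance ratio.
ΔL = −20·log₁₀(0.35/0.627) = 5.06 dB, so L₂ = 99.0 + (5.06) = 104.1 dB SPL.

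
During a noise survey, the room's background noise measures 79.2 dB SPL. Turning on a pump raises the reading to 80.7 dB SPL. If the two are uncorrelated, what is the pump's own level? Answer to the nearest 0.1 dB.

75.4 dB SPL

Subtract intensities: L_src = 10·log₁₀(10^(L_total/10) − 10^(L_bg/10)).
L_src = 10·log₁₀(10^(80.7/10) − 10^(79.2/10)) = 10·log₁₀(34310000) = 75.4 dB SPL.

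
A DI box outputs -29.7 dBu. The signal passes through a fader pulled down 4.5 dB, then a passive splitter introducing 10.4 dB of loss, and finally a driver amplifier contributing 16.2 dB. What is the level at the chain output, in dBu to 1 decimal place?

-28.4 dBu

Gain stages sum in dB:
-29.7 − 4.5 − 10.4 + 16.2 = -28.4 dBu.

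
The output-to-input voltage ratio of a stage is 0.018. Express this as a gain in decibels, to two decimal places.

-34.89 dB

Voltage ratio → dB uses the 20·log₁₀ form:
20·log₁₀(0.018) = -34.89 dB.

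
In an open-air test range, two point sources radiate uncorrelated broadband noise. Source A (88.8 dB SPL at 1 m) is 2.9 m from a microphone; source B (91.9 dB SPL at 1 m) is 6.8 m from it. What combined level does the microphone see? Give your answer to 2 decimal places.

80.92 dB SPL

At the listener: L_A = 88.8 − 20·log₁₀(2.9) = 79.552 dB; L_B = 91.9 − 20·log₁₀(6.8) = 75.250 dB.
Combined: 10·log₁₀(10^(79.552/10)+10^(75.250/10)) = 80.92 dB SPL.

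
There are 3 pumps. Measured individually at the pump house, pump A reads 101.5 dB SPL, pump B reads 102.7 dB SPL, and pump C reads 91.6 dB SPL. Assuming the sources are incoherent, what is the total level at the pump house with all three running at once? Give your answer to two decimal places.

105.34 dB SPL

Add the sources as powers (linear), then convert back to dB:
L_total = 10·log₁₀(10^(101.5/10) + 10^(102.7/10) + 10^(91.6/10)) = 10·log₁₀(34192000000) = 105.34 dB SPL.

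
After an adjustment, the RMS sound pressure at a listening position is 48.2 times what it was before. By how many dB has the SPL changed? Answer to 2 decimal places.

33.66 dB

Sound pressure is an amplitude quantity: ΔL = 20·log₁₀(p₂/p₁).
20·log₁₀(48.2) = 33.66 dB.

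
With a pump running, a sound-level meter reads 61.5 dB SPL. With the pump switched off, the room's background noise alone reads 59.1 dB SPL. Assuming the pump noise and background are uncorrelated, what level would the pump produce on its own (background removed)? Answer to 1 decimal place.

Background correction is a power subtraction:
L_src = 10·log₁₀(10^(61.5/10) − 10^(59.1/10)) = 10·log₁₀(599700) = 57.8 dB SPL.

57.8 dB SPL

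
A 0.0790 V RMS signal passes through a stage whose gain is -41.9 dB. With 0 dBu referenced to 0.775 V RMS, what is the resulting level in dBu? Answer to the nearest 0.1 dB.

Input level: 20·log₁₀(0.0790/0.775) = -19.83 dBu.
Output: -19.83 − 41.9 = -61.7 dBu.

-61.7 dBu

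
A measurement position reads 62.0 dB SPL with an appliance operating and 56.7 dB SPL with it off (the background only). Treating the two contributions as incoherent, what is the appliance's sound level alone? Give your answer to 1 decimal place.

60.5 dB SPL

Background correction is a power subtraction:
L_src = 10·log₁₀(10^(62.0/10) − 10^(56.7/10)) = 10·log₁₀(1117000) = 60.5 dB SPL.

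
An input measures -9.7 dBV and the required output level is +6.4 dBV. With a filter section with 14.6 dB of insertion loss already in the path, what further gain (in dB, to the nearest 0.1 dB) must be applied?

The required make-up gain is the shortfall in the dB sum.
G = +6.4 − (-9.7) + 14.6 = 30.7 dB.

30.7 dB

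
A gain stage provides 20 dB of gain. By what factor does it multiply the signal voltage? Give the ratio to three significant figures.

Voltage ratio = 10^(dB/20).
10^(20/20) = 10^(1.000) = 10.0.

10.0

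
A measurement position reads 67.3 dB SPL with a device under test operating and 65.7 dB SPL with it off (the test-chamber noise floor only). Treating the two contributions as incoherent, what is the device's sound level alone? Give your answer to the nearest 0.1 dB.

62.2 dB SPL

Subtract intensities: L_src = 10·log₁₀(10^(L_total/10) − 10^(L_bg/10)).
L_src = 10·log₁₀(10^(67.3/10) − 10^(65.7/10)) = 10·log₁₀(1655000) = 62.2 dB SPL.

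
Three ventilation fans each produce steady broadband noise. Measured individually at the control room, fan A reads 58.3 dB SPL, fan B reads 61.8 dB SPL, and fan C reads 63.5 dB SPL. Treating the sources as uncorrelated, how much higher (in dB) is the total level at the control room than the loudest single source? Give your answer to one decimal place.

3.0 dB

Add the sources as powers (linear), then convert back to dB:
L_total = 10·log₁₀(10^(58.3/10) + 10^(61.8/10) + 10^(63.5/10)) = 66.46 dB SPL.
Excess over the loudest (63.5 dB): 66.46 − 63.5 = 3.0 dB.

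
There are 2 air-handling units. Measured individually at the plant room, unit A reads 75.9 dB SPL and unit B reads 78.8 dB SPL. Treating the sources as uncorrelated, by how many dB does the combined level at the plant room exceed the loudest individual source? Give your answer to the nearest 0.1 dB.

Add the sources as powers (linear), then convert back to dB:
L_total = 10·log₁₀(10^(75.9/10) + 10^(78.8/10)) = 80.60 dB SPL.
Excess over the loudest (78.8 dB): 80.60 − 78.8 = 1.8 dB.

1.8 dB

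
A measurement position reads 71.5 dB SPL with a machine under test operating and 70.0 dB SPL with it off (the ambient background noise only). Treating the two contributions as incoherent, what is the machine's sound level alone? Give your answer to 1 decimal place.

Background correction is a power subtraction:
L_src = 10·log₁₀(10^(71.5/10) − 10^(70.0/10)) = 10·log₁₀(4125000) = 66.2 dB SPL.

66.2 dB SPL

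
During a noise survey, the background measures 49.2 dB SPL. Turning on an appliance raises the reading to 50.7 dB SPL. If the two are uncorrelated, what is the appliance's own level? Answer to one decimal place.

Background correction is a power subtraction:
L_src = 10·log₁₀(10^(50.7/10) − 10^(49.2/10)) = 10·log₁₀(34310) = 45.4 dB SPL.

45.4 dB SPL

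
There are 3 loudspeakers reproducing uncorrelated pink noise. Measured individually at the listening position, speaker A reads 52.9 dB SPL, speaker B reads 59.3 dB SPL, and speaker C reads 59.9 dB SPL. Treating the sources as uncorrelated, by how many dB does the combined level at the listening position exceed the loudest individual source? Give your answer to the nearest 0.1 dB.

Uncorrelated sources add in intensity (power), not in dB.
L_total = 10·log₁₀(10^(52.9/10) + 10^(59.3/10) + 10^(59.9/10)) = 63.06 dB SPL.
Excess over the loudest (59.9 dB): 63.06 − 59.9 = 3.2 dB.

3.2 dB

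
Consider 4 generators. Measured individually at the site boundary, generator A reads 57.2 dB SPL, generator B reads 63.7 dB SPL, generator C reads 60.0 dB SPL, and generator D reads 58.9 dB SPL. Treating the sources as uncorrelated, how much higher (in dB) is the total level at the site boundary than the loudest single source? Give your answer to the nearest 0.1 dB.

Incoherent sources sum as intensities:
L_total = 10·log₁₀(10^(57.2/10) + 10^(63.7/10) + 10^(60.0/10) + 10^(58.9/10)) = 66.67 dB SPL.
Excess over the loudest (63.7 dB): 66.67 − 63.7 = 3.0 dB.

3.0 dB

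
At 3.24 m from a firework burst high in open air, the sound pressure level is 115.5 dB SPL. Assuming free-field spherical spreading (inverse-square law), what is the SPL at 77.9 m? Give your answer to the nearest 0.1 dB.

For a point source in a free field, ΔL = −20·log₁₀(d₂/d₁).
ΔL = −20·log₁₀(77.9/3.24) = -27.62 dB, so L₂ = 115.5 + (-27.62) = 87.9 dB SPL.

87.9 dB SPL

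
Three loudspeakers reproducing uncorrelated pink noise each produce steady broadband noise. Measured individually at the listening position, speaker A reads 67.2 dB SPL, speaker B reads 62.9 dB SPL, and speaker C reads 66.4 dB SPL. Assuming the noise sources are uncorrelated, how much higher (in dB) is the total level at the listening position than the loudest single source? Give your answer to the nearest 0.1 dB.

3.4 dB

Incoherent sources sum as intensities:
L_total = 10·log₁₀(10^(67.2/10) + 10^(62.9/10) + 10^(66.4/10)) = 70.63 dB SPL.
Excess over the loudest (67.2 dB): 70.63 − 67.2 = 3.4 dB.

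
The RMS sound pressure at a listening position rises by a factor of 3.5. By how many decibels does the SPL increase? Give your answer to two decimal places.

10.88 dB

SPL change from a pressure ratio uses the 20·log₁₀ form:
20·log₁₀(3.5) = 10.88 dB.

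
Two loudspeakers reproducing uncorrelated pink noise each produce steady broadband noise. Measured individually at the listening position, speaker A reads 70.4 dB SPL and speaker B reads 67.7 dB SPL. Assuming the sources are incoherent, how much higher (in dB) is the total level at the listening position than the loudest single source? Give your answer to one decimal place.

1.9 dB

Uncorrelated sources add in intensity (power), not in dB.
L_total = 10·log₁₀(10^(70.4/10) + 10^(67.7/10)) = 72.27 dB SPL.
Excess over the loudest (70.4 dB): 72.27 − 70.4 = 1.9 dB.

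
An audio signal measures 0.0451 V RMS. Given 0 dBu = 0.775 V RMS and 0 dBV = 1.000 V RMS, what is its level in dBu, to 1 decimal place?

-24.7 dBu

dBu = 20·log₁₀(V / 0.775 V).
20·log₁₀(0.0451/0.775) = -24.7 dBu.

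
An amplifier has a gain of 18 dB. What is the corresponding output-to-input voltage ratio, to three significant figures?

7.94

Voltage ratio = 10^(dB/20).
10^(18/20) = 10^(0.9000) = 7.94.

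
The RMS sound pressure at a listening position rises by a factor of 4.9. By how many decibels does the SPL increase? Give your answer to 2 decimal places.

13.80 dB

SPL change from a pressure ratio uses the 20·log₁₀ form:
20·log₁₀(4.9) = 13.80 dB.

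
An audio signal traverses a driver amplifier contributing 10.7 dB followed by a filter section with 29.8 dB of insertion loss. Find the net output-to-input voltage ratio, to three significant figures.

Net gain = 10.7 + (−29.8) = -19.1 dB.
Voltage ratio = 10^(-19.1/20) = 0.111.

0.111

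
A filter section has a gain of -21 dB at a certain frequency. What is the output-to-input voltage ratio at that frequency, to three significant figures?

Voltage ratio = 10^(dB/20).
10^(-21/20) = 10^(-1.050) = 0.0891.

0.0891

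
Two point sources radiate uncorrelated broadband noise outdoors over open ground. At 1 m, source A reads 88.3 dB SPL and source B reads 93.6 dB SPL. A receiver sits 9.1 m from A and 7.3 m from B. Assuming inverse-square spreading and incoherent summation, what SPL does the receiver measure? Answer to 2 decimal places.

77.09 dB SPL

At the listener: L_A = 88.3 − 20·log₁₀(9.1) = 69.119 dB; L_B = 93.6 − 20·log₁₀(7.3) = 76.334 dB.
Combined: 10·log₁₀(10^(69.119/10)+10^(76.334/10)) = 77.09 dB SPL.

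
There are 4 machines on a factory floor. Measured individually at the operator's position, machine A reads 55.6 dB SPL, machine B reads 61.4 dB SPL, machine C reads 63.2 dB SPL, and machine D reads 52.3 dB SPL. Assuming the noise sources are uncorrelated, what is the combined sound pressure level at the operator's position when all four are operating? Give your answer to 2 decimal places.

66.02 dB SPL

Incoherent sources sum as intensities:
L_total = 10·log₁₀(10^(55.6/10) + 10^(61.4/10) + 10^(63.2/10) + 10^(52.3/10)) = 10·log₁₀(4003000) = 66.02 dB SPL.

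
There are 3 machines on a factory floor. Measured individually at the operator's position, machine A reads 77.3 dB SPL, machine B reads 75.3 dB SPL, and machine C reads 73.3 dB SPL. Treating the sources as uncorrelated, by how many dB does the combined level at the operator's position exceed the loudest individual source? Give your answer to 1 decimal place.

Add the sources as powers (linear), then convert back to dB:
L_total = 10·log₁₀(10^(77.3/10) + 10^(75.3/10) + 10^(73.3/10)) = 80.37 dB SPL.
Excess over the loudest (77.3 dB): 80.37 − 77.3 = 3.1 dB.

3.1 dB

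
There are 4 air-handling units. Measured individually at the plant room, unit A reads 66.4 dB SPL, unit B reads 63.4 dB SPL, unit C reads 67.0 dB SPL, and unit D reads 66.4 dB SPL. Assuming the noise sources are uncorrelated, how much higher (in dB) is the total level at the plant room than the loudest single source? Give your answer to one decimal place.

5.0 dB

Incoherent sources sum as intensities:
L_total = 10·log₁₀(10^(66.4/10) + 10^(63.4/10) + 10^(67.0/10) + 10^(66.4/10)) = 72.02 dB SPL.
Excess over the loudest (67.0 dB): 72.02 − 67.0 = 5.0 dB.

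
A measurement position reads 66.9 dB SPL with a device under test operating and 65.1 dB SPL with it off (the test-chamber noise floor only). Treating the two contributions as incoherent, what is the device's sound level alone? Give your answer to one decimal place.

62.2 dB SPL

Subtract intensities: L_src = 10·log₁₀(10^(L_total/10) − 10^(L_bg/10)).
L_src = 10·log₁₀(10^(66.9/10) − 10^(65.1/10)) = 10·log₁₀(1662000) = 62.2 dB SPL.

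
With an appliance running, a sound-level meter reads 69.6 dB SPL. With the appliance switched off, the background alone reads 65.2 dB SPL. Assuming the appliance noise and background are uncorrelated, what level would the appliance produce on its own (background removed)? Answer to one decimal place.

Remove the background by subtracting linear intensities:
L_src = 10·log₁₀(10^(69.6/10) − 10^(65.2/10)) = 10·log₁₀(5809000) = 67.6 dB SPL.

67.6 dB SPL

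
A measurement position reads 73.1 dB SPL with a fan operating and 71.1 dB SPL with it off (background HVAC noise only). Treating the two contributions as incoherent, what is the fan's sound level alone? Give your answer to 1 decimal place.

68.8 dB SPL

Subtract intensities: L_src = 10·log₁₀(10^(L_total/10) − 10^(L_bg/10)).
L_src = 10·log₁₀(10^(73.1/10) − 10^(71.1/10)) = 10·log₁₀(7535000) = 68.8 dB SPL.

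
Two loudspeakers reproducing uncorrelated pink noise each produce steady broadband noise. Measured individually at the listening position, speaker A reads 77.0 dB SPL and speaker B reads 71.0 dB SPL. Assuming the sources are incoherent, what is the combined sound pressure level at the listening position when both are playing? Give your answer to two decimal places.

Incoherent sources sum as intensities:
L_total = 10·log₁₀(10^(77.0/10) + 10^(71.0/10)) = 10·log₁₀(62710000) = 77.97 dB SPL.

77.97 dB SPL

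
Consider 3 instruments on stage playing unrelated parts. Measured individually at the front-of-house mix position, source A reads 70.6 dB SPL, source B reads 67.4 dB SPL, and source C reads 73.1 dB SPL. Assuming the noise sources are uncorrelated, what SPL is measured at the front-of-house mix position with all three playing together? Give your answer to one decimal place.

Incoherent sources sum as intensities:
L_total = 10·log₁₀(10^(70.6/10) + 10^(67.4/10) + 10^(73.1/10)) = 10·log₁₀(37390000) = 75.7 dB SPL.

75.7 dB SPL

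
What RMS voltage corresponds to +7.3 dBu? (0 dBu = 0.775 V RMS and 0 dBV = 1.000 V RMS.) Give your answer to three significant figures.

1.80 V

V = 0.775 V × 10^(+7.3/20).
= 0.775 × 2.317 = 1.80 V.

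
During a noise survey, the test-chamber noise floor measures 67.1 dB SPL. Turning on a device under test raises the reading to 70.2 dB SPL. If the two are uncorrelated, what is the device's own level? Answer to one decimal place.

67.3 dB SPL

Remove the background by subtracting linear intensities:
L_src = 10·log₁₀(10^(70.2/10) − 10^(67.1/10)) = 10·log₁₀(5343000) = 67.3 dB SPL.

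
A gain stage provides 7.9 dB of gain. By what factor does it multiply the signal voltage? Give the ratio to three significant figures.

Voltage ratio = 10^(dB/20).
10^(7.9/20) = 10^(0.3950) = 2.48.

2.48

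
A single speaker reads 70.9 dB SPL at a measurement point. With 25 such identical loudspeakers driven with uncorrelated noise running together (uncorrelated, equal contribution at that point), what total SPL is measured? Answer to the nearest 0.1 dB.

25 equal incoherent sources raise the level by 10·log₁₀(25) = 13.98 dB.
L_total = 70.9 + 13.98 = 84.9 dB SPL.

84.9 dB SPL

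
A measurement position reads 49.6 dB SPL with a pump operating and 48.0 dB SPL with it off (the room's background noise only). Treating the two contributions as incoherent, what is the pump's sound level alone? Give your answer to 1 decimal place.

44.5 dB SPL

Remove the background by subtracting linear intensities:
L_src = 10·log₁₀(10^(49.6/10) − 10^(48.0/10)) = 10·log₁₀(28110) = 44.5 dB SPL.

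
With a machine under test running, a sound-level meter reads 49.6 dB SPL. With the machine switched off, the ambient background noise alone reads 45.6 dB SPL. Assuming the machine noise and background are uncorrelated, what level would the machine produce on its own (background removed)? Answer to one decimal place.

Remove the background by subtracting linear intensities:
L_src = 10·log₁₀(10^(49.6/10) − 10^(45.6/10)) = 10·log₁₀(54890) = 47.4 dB SPL.

47.4 dB SPL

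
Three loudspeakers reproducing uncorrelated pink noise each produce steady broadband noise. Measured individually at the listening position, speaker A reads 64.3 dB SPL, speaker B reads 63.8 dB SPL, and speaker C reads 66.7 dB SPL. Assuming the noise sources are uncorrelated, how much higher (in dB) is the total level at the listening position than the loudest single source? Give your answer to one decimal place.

3.2 dB

Add the sources as powers (linear), then convert back to dB:
L_total = 10·log₁₀(10^(64.3/10) + 10^(63.8/10) + 10^(66.7/10)) = 69.90 dB SPL.
Excess over the loudest (66.7 dB): 69.90 − 66.7 = 3.2 dB.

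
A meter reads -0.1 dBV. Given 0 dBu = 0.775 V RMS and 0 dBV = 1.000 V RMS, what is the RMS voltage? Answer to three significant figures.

0.989 V

V = 1.000 V × 10^(-0.1/20).
= 1.000 × 0.9886 = 0.989 V.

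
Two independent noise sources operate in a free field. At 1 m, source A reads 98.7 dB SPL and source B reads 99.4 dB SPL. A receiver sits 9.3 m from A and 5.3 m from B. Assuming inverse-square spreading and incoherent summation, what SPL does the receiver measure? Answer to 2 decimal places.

85.97 dB SPL

At the listener: L_A = 98.7 − 20·log₁₀(9.3) = 79.330 dB; L_B = 99.4 − 20·log₁₀(5.3) = 84.914 dB.
Combined: 10·log₁₀(10^(79.330/10)+10^(84.914/10)) = 85.97 dB SPL.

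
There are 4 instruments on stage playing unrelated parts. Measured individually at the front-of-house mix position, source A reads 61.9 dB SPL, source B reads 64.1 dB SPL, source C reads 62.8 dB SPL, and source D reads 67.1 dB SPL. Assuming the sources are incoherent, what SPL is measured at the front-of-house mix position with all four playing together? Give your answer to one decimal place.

Add the sources as powers (linear), then convert back to dB:
L_total = 10·log₁₀(10^(61.9/10) + 10^(64.1/10) + 10^(62.8/10) + 10^(67.1/10)) = 10·log₁₀(11150000) = 70.5 dB SPL.

70.5 dB SPL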